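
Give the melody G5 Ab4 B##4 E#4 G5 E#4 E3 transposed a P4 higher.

A perfect fourth up from G5 gives C6.
Ab4 up a perfect fourth is Db5.
A perfect fourth up from B##4 gives E##5.
E#4: a fourth up reaches A, and 5 semitones makes it A#4.
G5 up a perfect fourth is C6.
E#4: a fourth up reaches A, and 5 semitones makes it A#4.
A perfect fourth up from E3 gives A3.

C6 Db5 E##5 A#4 C6 A#4 A3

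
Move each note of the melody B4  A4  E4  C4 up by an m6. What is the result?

B4 up a minor sixth is G5.
A4: a sixth up reaches F, and 8 semitones makes it F5.
E4 up a minor sixth is C5.
C4: a sixth up reaches A, and 8 semitones makes it Ab4.

G5 F5 C5 Ab4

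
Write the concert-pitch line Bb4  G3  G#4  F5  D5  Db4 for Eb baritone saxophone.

G6 E5 E#6 D7 B6 Bb5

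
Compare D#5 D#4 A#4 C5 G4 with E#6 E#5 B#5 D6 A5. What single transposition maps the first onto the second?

up a major ninth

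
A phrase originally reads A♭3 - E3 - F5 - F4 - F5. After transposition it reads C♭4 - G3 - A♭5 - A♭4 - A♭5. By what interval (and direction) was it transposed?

up a minor third

Take the first pair: Ab3 → Cb4. A to C spans 3 letter names, so the interval is some kind of third.
Ab3 to Cb4 is 3 semitones, which makes it a minor third; the second version is higher, so the direction is up.
Checking another pair — F5 → Ab5 — gives the same interval.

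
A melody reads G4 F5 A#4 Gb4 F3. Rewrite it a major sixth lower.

G4 becomes Bb3
F5 becomes Ab4
A#4 becomes C#4
Gb4 becomes Bbb3
F3 becomes Ab2

Bb3 Ab4 C#4 Bbb3 Ab2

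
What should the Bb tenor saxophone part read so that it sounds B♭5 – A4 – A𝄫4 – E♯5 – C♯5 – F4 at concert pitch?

Written C4 sounds as Bb2 on the Bb tenor saxophone, so concert pitches are written a major ninth up.
Bb5 becomes C7
A4 becomes B5
Abb4 becomes Bbb5
E#5 becomes F##6
C#5 becomes D#6
F4 becomes G5

C7 B5 Bbb5 F##6 D#6 G5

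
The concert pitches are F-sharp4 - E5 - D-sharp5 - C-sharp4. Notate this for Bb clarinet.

G#4 F#5 E#5 D#4

The Bb clarinet sounds a major second below written, so the written part must be a major second above concert — transpose each note up.
F#4 to G#4
E5 to F#5
D#5 to E#5
C#4 to D#4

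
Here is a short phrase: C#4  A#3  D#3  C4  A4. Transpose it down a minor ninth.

C#4 gives B#2
A#3 gives G##2
D#3 gives C##2
C4 gives B2
A4 gives G#3

B#2 G##2 C##2 B2 G#3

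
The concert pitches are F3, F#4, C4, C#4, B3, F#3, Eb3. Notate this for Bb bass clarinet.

G4 G#5 D5 D#5 C#5 G#4 F4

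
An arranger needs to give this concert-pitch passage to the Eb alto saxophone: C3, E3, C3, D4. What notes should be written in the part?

A3 C#4 A3 B4

The Eb alto saxophone sounds a major sixth below written, so the written part must be a major sixth above concert — transpose each note up.
C3 → A3
E3 → C#4
C3 → A3
D4 → B4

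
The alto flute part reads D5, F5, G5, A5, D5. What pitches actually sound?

Written C4 on the alto flute sounds as G3, a perfect fourth lower; apply that shift to every note.
D5 to A4
F5 to C5
G5 to D5
A5 to E5
D5 to A4

A4 C5 D5 E5 A4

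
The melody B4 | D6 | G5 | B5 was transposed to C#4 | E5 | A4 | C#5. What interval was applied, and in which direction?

down a minor seventh

Take the first pair: B4 → C#4. B to C spans 7 letter names, so the interval is some kind of seventh.
C#4 to B4 is 10 semitones, which makes it a minor seventh; the second version is lower, so the direction is down.
Checking another pair — B5 → C#5 — gives the same interval.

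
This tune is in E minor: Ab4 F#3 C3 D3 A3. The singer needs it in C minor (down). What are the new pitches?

E minor to C minor down is a major third, so every note moves down by that interval.
Ab4 gives Fb4
F#3 gives D3
C3 gives Ab2
D3 gives Bb2
A3 gives F3

Fb4 D3 Ab2 Bb2 F3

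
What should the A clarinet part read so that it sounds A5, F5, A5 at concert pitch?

C6 Ab5 C6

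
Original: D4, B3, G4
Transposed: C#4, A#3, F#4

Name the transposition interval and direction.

Take the first pair: D4 → C#4. D to C spans 2 letter names, so the interval is some kind of second.
C#4 to D4 is 1 semitone, which makes it a minor second; the second version is lower, so the direction is down.
Checking another pair — G4 → F#4 — gives the same interval.

down a minor second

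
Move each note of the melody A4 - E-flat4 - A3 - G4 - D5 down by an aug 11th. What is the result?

Eb3 Bbb2 Eb2 Db3 Ab3

A4 down an augmented eleventh is Eb3.
Eb4: an eleventh down reaches B, and 18 semitones makes it Bbb2.
An augmented eleventh down from A3 gives Eb2.
G4: an eleventh down reaches D, and 18 semitones makes it Db3.
D5 down an augmented eleventh is Ab3.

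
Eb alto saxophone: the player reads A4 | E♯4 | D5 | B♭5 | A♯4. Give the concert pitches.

C4 G#3 F4 Db5 C#4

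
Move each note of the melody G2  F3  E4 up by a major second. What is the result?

A2 G3 F#4

G2: a second up reaches A, and 2 semitones makes it A2.
A major second up from F3 gives G3.
A major second up from E4 gives F#4.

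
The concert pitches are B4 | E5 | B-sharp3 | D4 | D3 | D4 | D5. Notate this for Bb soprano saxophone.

C#5 F#5 C##4 E4 E3 E4 E5

The Bb soprano saxophone sounds a major second below written, so the written part must be a major second above concert — transpose each note up.
B4 to C#5
E5 to F#5
B#3 to C##4
D4 to E4
D3 to E3
D4 to E4
D5 to E5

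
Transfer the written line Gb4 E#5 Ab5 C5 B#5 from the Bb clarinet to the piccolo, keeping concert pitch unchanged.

Fb3 D#4 Gb4 Bb3 A#4

First find concert pitch: the Bb clarinet sounds a major second below written, so Gb4 E#5 Ab5 C5 B#5 sounds Fb4 D#5 Gb5 Bb4 A#5.
Then write for piccolo: it sounds a perfect octave above written, so the part must be a perfect octave below concert.
Fb4 → Fb3
D#5 → D#4
Gb5 → Gb4
Bb4 → Bb3
A#5 → A#4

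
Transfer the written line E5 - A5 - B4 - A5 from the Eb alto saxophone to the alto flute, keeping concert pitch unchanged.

C5 F5 G4 F5

First find concert pitch: the Eb alto saxophone sounds a major sixth below written, so E5 A5 B4 A5 sounds G4 C5 D4 C5.
Then write for alto flute: it sounds a perfect fourth below written, so the part must be a perfect fourth above concert.
G4 → C5
C5 → F5
D4 → G4
C5 → F5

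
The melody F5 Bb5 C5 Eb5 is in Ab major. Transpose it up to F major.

From Ab up to F is a major sixth; apply that to each pitch.
F5 gives D6
Bb5 gives G6
C5 gives A5
Eb5 gives C6

D6 G6 A5 C6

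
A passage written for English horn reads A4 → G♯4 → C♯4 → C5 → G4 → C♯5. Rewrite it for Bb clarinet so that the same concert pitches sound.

E4 D#4 G#3 G4 D4 G#4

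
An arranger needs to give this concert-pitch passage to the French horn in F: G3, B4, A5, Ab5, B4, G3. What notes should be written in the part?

D4 F#5 E6 Eb6 F#5 D4

The French horn in F sounds a perfect fifth below written, so the written part must be a perfect fifth above concert — transpose each note up.
G3 to D4
B4 to F#5
A5 to E6
Ab5 to Eb6
B4 to F#5
G3 to D4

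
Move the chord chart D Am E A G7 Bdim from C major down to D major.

C major down to D major is a minor seventh; each chord root moves by that interval while the quality stays the same.
D: root D down a minor seventh → E, giving E.
Am: root A down a minor seventh → B, giving Bm.
E: root E down a minor seventh → F#, giving F#.
A: root A down a minor seventh → B, giving B.
G7: root G down a minor seventh → A, giving A7.
Bdim: root B down a minor seventh → C#, giving C#dim.

E Bm F# B A7 C#dim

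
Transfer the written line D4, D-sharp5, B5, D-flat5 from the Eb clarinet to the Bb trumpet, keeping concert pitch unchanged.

G4 G#5 E6 Gb5

First find concert pitch: the Eb clarinet sounds a minor third above written, so D4 D-sharp5 B5 D-flat5 sounds F4 F#5 D6 Fb5.
Then write for Bb trumpet: it sounds a major second below written, so the part must be a major second above concert.
F4 → G4
F#5 → G#5
D6 → E6
Fb5 → Gb5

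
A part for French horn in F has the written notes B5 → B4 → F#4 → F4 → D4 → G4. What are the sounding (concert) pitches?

E5 E4 B3 Bb3 G3 C4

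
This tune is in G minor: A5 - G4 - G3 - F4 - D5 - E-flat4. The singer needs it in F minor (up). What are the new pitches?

G6 F5 F4 Eb5 C6 Db5

G minor to F minor up is a minor seventh, so every note moves up by that interval.
A5 → G6
G4 → F5
G3 → F4
F4 → Eb5
D5 → C6
Eb4 → Db5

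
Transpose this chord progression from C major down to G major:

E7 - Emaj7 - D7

C major down to G major is a perfect fourth; each chord root moves by that interval while the quality stays the same.
E7: root E down a perfect fourth → B, giving B7.
Emaj7: root E down a perfect fourth → B, giving Bmaj7.
D7: root D down a perfect fourth → A, giving A7.

B7 Bmaj7 A7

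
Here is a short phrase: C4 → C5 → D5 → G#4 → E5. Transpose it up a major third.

C4 becomes E4
C5 becomes E5
D5 becomes F#5
G#4 becomes B#4
E5 becomes G#5

E4 E5 F#5 B#4 G#5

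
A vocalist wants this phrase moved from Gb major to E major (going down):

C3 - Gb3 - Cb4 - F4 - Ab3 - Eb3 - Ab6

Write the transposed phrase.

From Gb down to E is a diminished third; apply that to each pitch.
C3 gives A#2
Gb3 gives E3
Cb4 gives A3
F4 gives D#4
Ab3 gives F#3
Eb3 gives C#3
Ab6 gives F#6

A#2 E3 A3 D#4 F#3 C#3 F#6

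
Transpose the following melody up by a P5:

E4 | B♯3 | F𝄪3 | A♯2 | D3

E4: a fifth up reaches B, and 7 semitones makes it B4.
B#3 up a perfect fifth is F##4.
F##3 up a perfect fifth is C##4.
A perfect fifth up from A#2 gives E#3.
D3: a fifth up reaches A, and 7 semitones makes it A3.

B4 F##4 C##4 E#3 A3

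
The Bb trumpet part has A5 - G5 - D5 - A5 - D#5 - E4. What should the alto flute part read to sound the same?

C6 Bb5 F5 C6 F#5 G4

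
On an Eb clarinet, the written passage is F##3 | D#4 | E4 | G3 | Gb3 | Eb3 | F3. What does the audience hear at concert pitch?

A#3 F#4 G4 Bb3 Bbb3 Gb3 Ab3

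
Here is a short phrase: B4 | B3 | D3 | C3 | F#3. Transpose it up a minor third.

D5 D4 F3 Eb3 A3

A minor third up from B4 gives D5.
A minor third up from B3 gives D4.
A minor third up from D3 gives F3.
A minor third up from C3 gives Eb3.
F#3: a third up reaches A, and 3 semitones makes it A3.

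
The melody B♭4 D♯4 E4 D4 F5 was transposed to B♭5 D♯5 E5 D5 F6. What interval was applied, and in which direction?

up a perfect octave

Take the first pair: Bb4 → Bb5. B to B spans 8 letter names, so the interval is some kind of octave.
Bb4 to Bb5 is 12 semitones, which makes it a perfect octave; the second version is higher, so the direction is up.
Checking another pair — F5 → F6 — gives the same interval.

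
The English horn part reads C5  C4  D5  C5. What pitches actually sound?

Written C4 on the English horn sounds as F3, a perfect fifth lower; apply that shift to every note.
C5 → F4
C4 → F3
D5 → G4
C5 → F4

F4 F3 G4 F4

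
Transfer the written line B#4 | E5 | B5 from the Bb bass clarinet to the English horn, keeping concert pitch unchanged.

E#4 A4 E5

First find concert pitch: the Bb bass clarinet sounds a major ninth below written, so B#4 E5 B5 sounds A#3 D4 A4.
Then write for English horn: it sounds a perfect fifth below written, so the part must be a perfect fifth above concert.
A#3 → E#4
D4 → A4
A4 → E5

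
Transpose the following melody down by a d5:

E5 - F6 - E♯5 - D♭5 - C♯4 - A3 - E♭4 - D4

A#4 B5 A##4 G4 F##3 D#3 A3 G#3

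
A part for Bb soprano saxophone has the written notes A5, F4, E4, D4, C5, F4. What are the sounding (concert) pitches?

G5 Eb4 D4 C4 Bb4 Eb4

Written C4 on the Bb soprano saxophone sounds as Bb3, a major second lower; apply that shift to every note.
A5 gives G5
F4 gives Eb4
E4 gives D4
D4 gives C4
C5 gives Bb4
F4 gives Eb4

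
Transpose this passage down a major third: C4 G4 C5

C4 → Ab3
G4 → Eb4
C5 → Ab4

Ab3 Eb4 Ab4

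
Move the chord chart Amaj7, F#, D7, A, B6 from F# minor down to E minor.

F# minor down to E minor is a major second; each chord root moves by that interval while the quality stays the same.
Amaj7: root A down a major second → G, giving Gmaj7.
F#: root F# down a major second → E, giving E.
D7: root D down a major second → C, giving C7.
A: root A down a major second → G, giving G.
B6: root B down a major second → A, giving A6.

Gmaj7 E C7 G A6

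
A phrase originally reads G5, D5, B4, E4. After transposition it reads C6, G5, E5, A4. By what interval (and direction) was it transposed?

up a perfect fourth

Take the first pair: G5 → C6. G to C spans 4 letter names, so the interval is some kind of fourth.
G5 to C6 is 5 semitones, which makes it a perfect fourth; the second version is higher, so the direction is up.
Checking another pair — E4 → A4 — gives the same interval.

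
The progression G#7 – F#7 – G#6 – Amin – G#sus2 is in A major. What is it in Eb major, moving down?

D7 C7 D6 Ebmin Dsus2

A major down to Eb major is an augmented fourth; each chord root moves by that interval while the quality stays the same.
G#7: root G# down an augmented fourth → D, giving D7.
F#7: root F# down an augmented fourth → C, giving C7.
G#6: root G# down an augmented fourth → D, giving D6.
Amin: root A down an augmented fourth → Eb, giving Ebmin.
G#sus2: root G# down an augmented fourth → D, giving Dsus2.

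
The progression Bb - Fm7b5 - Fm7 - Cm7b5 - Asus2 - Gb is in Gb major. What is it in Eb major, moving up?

G Dm7b5 Dm7 Am7b5 F#sus2 Eb

Gb major up to Eb major is a major sixth; each chord root moves by that interval while the quality stays the same.
Bb: root Bb up a major sixth → G, giving G.
Fm7b5: root F up a major sixth → D, giving Dm7b5.
Fm7: root F up a major sixth → D, giving Dm7.
Cm7b5: root C up a major sixth → A, giving Am7b5.
Asus2: root A up a major sixth → F#, giving F#sus2.
Gb: root Gb up a major sixth → Eb, giving Eb.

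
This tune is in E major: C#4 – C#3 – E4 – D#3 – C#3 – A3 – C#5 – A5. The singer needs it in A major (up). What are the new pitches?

F#4 F#3 A4 G#3 F#3 D4 F#5 D6

From E up to A is a perfect fourth; apply that to each pitch.
C#4 becomes F#4
C#3 becomes F#3
E4 becomes A4
D#3 becomes G#3
C#3 becomes F#3
A3 becomes D4
C#5 becomes F#5
A5 becomes D6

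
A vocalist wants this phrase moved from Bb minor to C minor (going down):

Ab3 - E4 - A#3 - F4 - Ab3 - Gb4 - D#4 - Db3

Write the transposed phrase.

Bb2 F#3 B#2 G3 Bb2 Ab3 E#3 Eb2

Bb minor to C minor down is a minor seventh, so every note moves down by that interval.
Ab3 to Bb2
E4 to F#3
A#3 to B#2
F4 to G3
Ab3 to Bb2
Gb4 to Ab3
D#4 to E#3
Db3 to Eb2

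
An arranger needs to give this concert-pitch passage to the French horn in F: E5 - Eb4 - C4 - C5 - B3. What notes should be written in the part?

Written C4 sounds as F3 on the French horn in F, so concert pitches are written a perfect fifth up.
E5 to B5
Eb4 to Bb4
C4 to G4
C5 to G5
B3 to F#4

B5 Bb4 G4 G5 F#4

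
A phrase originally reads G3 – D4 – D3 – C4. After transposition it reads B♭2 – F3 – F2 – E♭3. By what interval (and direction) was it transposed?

down a major sixth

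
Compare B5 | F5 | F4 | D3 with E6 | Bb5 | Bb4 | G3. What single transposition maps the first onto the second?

Take the first pair: B5 → E6. B to E spans 4 letter names, so the interval is some kind of fourth.
B5 to E6 is 5 semitones, which makes it a perfect fourth; the second version is higher, so the direction is up.
Checking another pair — D3 → G3 — gives the same interval.

up a perfect fourth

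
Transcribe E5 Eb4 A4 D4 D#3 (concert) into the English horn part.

Written C4 sounds as F3 on the English horn, so concert pitches are written a perfect fifth up.
E5 → B5
Eb4 → Bb4
A4 → E5
D4 → A4
D#3 → A#3

B5 Bb4 E5 A4 A#3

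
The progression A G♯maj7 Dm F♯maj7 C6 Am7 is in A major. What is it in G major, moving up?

A major up to G major is a minor seventh; each chord root moves by that interval while the quality stays the same.
A: root A up a minor seventh → G, giving G.
G♯maj7: root G♯ up a minor seventh → F#, giving F#maj7.
Dm: root D up a minor seventh → C, giving Cm.
F♯maj7: root F♯ up a minor seventh → E, giving Emaj7.
C6: root C up a minor seventh → Bb, giving Bb6.
Am7: root A up a minor seventh → G, giving Gm7.

G F#maj7 Cm Emaj7 Bb6 Gm7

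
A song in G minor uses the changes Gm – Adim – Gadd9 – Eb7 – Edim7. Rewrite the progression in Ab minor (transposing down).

Abm Bbdim Abadd9 Fb7 Fdim7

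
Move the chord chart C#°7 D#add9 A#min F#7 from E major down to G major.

E major down to G major is a major sixth; each chord root moves by that interval while the quality stays the same.
C#°7: root C# down a major sixth → E, giving E°7.
D#add9: root D# down a major sixth → F#, giving F#add9.
A#min: root A# down a major sixth → C#, giving C#min.
F#7: root F# down a major sixth → A, giving A7.

E°7 F#add9 C#min A7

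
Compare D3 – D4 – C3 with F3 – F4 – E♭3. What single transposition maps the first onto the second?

up a minor third

From D3 to F3 is 3 letter names — a third of some quality.
D3 to F3 is 3 semitones, which makes it a minor third; the second version is higher, so the direction is up.
Checking another pair — C3 → Eb3 — gives the same interval.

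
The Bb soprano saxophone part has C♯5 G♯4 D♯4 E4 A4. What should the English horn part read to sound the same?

First find concert pitch: the Bb soprano saxophone sounds a major second below written, so C♯5 G♯4 D♯4 E4 A4 sounds B4 F#4 C#4 D4 G4.
Then write for English horn: it sounds a perfect fifth below written, so the part must be a perfect fifth above concert.
B4 → F#5
F#4 → C#5
C#4 → G#4
D4 → A4
G4 → D5

F#5 C#5 G#4 A4 D5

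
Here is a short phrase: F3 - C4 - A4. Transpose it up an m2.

Gb3 Db4 Bb4

F3 up a minor second is Gb3.
A minor second up from C4 gives Db4.
A minor second up from A4 gives Bb4.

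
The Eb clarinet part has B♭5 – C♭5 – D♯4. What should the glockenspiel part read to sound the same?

Db4 Ebb3 F#2

First find concert pitch: the Eb clarinet sounds a minor third above written, so B♭5 C♭5 D♯4 sounds Db6 Ebb5 F#4.
Then write for glockenspiel: it sounds a perfect fifteenth above written, so the part must be a perfect fifteenth below concert.
Db6 → Db4
Ebb5 → Ebb3
F#4 → F#2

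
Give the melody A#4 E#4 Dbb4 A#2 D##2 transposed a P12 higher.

E#6 B#5 Abb5 E#4 A##3

A perfect twelfth up from A#4 gives E#6.
E#4 up a perfect twelfth is B#5.
A perfect twelfth up from Dbb4 gives Abb5.
A#2: a twelfth up reaches E, and 19 semitones makes it E#4.
D##2: a twelfth up reaches A, and 19 semitones makes it A##3.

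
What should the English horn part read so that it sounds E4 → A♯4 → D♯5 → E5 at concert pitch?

Written C4 sounds as F3 on the English horn, so concert pitches are written a perfect fifth up.
E4 -> B4
A#4 -> E#5
D#5 -> A#5
E5 -> B5

B4 E#5 A#5 B5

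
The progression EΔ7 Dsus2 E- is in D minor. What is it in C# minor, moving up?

D minor up to C# minor is a major seventh; each chord root moves by that interval while the quality stays the same.
EΔ7: root E up a major seventh → D#, giving D#Δ7.
Dsus2: root D up a major seventh → C#, giving C#sus2.
E-: root E up a major seventh → D#, giving D#-.

D#Δ7 C#sus2 D#-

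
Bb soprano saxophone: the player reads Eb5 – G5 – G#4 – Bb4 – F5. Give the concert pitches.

Db5 F5 F#4 Ab4 Eb5

The Bb soprano saxophone sounds a major second below written, so transpose each written note down a major second.
Eb5 → Db5
G5 → F5
G#4 → F#4
Bb4 → Ab4
F5 → Eb5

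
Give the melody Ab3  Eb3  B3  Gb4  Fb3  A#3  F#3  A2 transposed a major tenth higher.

Ab3 gives C5
Eb3 gives G4
B3 gives D#5
Gb4 gives Bb5
Fb3 gives Ab4
A#3 gives C##5
F#3 gives A#4
A2 gives C#4

C5 G4 D#5 Bb5 Ab4 C##5 A#4 C#4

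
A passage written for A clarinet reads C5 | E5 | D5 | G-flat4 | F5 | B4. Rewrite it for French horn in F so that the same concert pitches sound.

E5 G#5 F#5 Bb4 A5 D#5

First find concert pitch: the A clarinet sounds a minor third below written, so C5 E5 D5 G-flat4 F5 B4 sounds A4 C#5 B4 Eb4 D5 G#4.
Then write for French horn in F: it sounds a perfect fifth below written, so the part must be a perfect fifth above concert.
A4 → E5
C#5 → G#5
B4 → F#5
Eb4 → Bb4
D5 → A5
G#4 → D#5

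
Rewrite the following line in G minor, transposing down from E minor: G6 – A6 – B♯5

E minor to G minor down is a major sixth, so every note moves down by that interval.
G6 gives Bb5
A6 gives C6
B#5 gives D#5

Bb5 C6 D#5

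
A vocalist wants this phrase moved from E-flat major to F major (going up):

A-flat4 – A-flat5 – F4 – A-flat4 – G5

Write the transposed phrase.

Bb4 Bb5 G4 Bb4 A5

E-flat major to F major up is a major second, so every note moves up by that interval.
Ab4 to Bb4
Ab5 to Bb5
F4 to G4
Ab4 to Bb4
G5 to A5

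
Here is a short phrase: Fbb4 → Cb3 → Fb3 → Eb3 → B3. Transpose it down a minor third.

A minor third down from Fbb4 gives Dbb4.
A minor third down from Cb3 gives Ab2.
A minor third down from Fb3 gives Db3.
Eb3 down a minor third is C3.
B3: a third down reaches G, and 3 semitones makes it G#3.

Dbb4 Ab2 Db3 C3 G#3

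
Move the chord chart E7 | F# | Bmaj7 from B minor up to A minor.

B minor up to A minor is a minor seventh; each chord root moves by that interval while the quality stays the same.
E7: root E up a minor seventh → D, giving D7.
F#: root F# up a minor seventh → E, giving E.
Bmaj7: root B up a minor seventh → A, giving Amaj7.

D7 E Amaj7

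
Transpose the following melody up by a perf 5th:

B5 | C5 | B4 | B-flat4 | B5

F#6 G5 F#5 F5 F#6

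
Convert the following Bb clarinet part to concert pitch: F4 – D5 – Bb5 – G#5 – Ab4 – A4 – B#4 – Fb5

Written C4 on the Bb clarinet sounds as Bb3, a major second lower; apply that shift to every note.
F4 gives Eb4
D5 gives C5
Bb5 gives Ab5
G#5 gives F#5
Ab4 gives Gb4
A4 gives G4
B#4 gives A#4
Fb5 gives Ebb5

Eb4 C5 Ab5 F#5 Gb4 G4 A#4 Ebb5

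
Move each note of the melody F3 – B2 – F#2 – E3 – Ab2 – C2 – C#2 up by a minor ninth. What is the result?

Gb4 C4 G3 F4 Bbb3 Db3 D3

F3 -> Gb4
B2 -> C4
F#2 -> G3
E3 -> F4
Ab2 -> Bbb3
C2 -> Db3
C#2 -> D3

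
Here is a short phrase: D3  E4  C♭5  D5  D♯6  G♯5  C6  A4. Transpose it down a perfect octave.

D2 E3 Cb4 D4 D#5 G#4 C5 A3

D3: an octave down reaches D, and 12 semitones makes it D2.
A perfect octave down from E4 gives E3.
Cb5: an octave down reaches C, and 12 semitones makes it Cb4.
A perfect octave down from D5 gives D4.
A perfect octave down from D#6 gives D#5.
G#5 down a perfect octave is G#4.
A perfect octave down from C6 gives C5.
A perfect octave down from A4 gives A3.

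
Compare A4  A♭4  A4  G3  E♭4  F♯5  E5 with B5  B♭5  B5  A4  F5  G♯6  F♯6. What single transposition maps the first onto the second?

Take the first pair: A4 → B5. A to B spans 9 letter names, so the interval is some kind of ninth.
A4 to B5 is 14 semitones, which makes it a major ninth; the second version is higher, so the direction is up.
Checking another pair — E5 → F#6 — gives the same interval.

up a major ninth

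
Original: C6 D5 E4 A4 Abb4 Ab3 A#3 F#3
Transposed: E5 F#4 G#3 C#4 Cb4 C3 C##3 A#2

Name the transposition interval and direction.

down a minor sixth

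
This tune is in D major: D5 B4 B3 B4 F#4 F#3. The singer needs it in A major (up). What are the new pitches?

From D up to A is a perfect fifth; apply that to each pitch.
D5 becomes A5
B4 becomes F#5
B3 becomes F#4
B4 becomes F#5
F#4 becomes C#5
F#3 becomes C#4

A5 F#5 F#4 F#5 C#5 C#4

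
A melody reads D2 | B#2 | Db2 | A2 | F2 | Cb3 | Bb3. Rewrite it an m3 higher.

F2 D#3 Fb2 C3 Ab2 Ebb3 Db4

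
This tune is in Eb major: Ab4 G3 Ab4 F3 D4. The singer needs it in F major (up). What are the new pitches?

Bb4 A3 Bb4 G3 E4

From Eb up to F is a major second; apply that to each pitch.
Ab4 becomes Bb4
G3 becomes A3
Ab4 becomes Bb4
F3 becomes G3
D4 becomes E4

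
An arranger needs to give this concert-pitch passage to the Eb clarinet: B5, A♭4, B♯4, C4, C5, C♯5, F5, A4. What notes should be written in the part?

G#5 F4 G##4 A3 A4 A#4 D5 F#4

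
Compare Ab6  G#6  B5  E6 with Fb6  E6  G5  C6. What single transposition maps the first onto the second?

down a major third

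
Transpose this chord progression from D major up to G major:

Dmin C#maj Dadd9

Gmin F#maj Gadd9

D major up to G major is a perfect fourth; each chord root moves by that interval while the quality stays the same.
Dmin: root D up a perfect fourth → G, giving Gmin.
C#maj: root C# up a perfect fourth → F#, giving F#maj.
Dadd9: root D up a perfect fourth → G, giving Gadd9.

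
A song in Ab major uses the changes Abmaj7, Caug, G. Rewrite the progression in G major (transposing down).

Ab major down to G major is a minor second; each chord root moves by that interval while the quality stays the same.
Abmaj7: root Ab down a minor second → G, giving Gmaj7.
Caug: root C down a minor second → B, giving Baug.
G: root G down a minor second → F#, giving F#.

Gmaj7 Baug F#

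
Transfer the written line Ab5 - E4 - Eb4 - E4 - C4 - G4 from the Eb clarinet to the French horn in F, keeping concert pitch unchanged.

First find concert pitch: the Eb clarinet sounds a minor third above written, so Ab5 E4 Eb4 E4 C4 G4 sounds Cb6 G4 Gb4 G4 Eb4 Bb4.
Then write for French horn in F: it sounds a perfect fifth below written, so the part must be a perfect fifth above concert.
Cb6 → Gb6
G4 → D5
Gb4 → Db5
G4 → D5
Eb4 → Bb4
Bb4 → F5

Gb6 D5 Db5 D5 Bb4 F5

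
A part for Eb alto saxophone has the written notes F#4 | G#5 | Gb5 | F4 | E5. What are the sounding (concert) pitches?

The Eb alto saxophone sounds a major sixth below written, so transpose each written note down a major sixth.
F#4 becomes A3
G#5 becomes B4
Gb5 becomes Bbb4
F4 becomes Ab3
E5 becomes G4

A3 B4 Bbb4 Ab3 G4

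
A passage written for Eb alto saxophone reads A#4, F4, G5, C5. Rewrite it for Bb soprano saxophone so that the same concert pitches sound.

D#4 Bb3 C5 F4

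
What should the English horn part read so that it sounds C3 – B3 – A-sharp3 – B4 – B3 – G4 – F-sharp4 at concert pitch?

G3 F#4 E#4 F#5 F#4 D5 C#5

The English horn sounds a perfect fifth below written, so the written part must be a perfect fifth above concert — transpose each note up.
C3 becomes G3
B3 becomes F#4
A#3 becomes E#4
B4 becomes F#5
B3 becomes F#4
G4 becomes D5
F#4 becomes C#5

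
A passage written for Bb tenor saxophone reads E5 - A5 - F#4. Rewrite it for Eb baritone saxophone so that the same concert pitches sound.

B5 E6 C#5

First find concert pitch: the Bb tenor saxophone sounds a major ninth below written, so E5 A5 F#4 sounds D4 G4 E3.
Then write for Eb baritone saxophone: it sounds a major thirteenth below written, so the part must be a major thirteenth above concert.
D4 → B5
G4 → E6
E3 → C#5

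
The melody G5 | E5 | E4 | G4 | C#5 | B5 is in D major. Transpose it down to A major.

D5 B4 B3 D4 G#4 F#5

D major to A major down is a perfect fourth, so every note moves down by that interval.
G5 -> D5
E5 -> B4
E4 -> B3
G4 -> D4
C#5 -> G#4
B5 -> F#5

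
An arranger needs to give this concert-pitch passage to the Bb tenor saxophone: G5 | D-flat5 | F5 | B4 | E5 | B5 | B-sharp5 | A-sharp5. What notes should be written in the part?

A6 Eb6 G6 C#6 F#6 C#7 C##7 B#6

The Bb tenor saxophone sounds a major ninth below written, so the written part must be a major ninth above concert — transpose each note up.
G5 → A6
Db5 → Eb6
F5 → G6
B4 → C#6
E5 → F#6
B5 → C#7
B#5 → C##7
A#5 → B#6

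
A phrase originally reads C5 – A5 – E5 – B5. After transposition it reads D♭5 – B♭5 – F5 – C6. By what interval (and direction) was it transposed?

Take the first pair: C5 → Db5. C to D spans 2 letter names, so the interval is some kind of second.
C5 to Db5 is 1 semitone, which makes it a minor second; the second version is higher, so the direction is up.
Checking another pair — B5 → C6 — gives the same interval.

up a minor second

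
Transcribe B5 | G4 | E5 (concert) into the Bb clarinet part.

C#6 A4 F#5

Written C4 sounds as Bb3 on the Bb clarinet, so concert pitches are written a major second up.
B5 -> C#6
G4 -> A4
E5 -> F#5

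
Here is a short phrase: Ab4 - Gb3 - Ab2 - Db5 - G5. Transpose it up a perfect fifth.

Eb5 Db4 Eb3 Ab5 D6

Ab4 up a perfect fifth is Eb5.
Gb3: a fifth up reaches D, and 7 semitones makes it Db4.
Ab2: a fifth up reaches E, and 7 semitones makes it Eb3.
A perfect fifth up from Db5 gives Ab5.
G5 up a perfect fifth is D6.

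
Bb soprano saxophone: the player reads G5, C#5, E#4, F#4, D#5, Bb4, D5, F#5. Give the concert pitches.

F5 B4 D#4 E4 C#5 Ab4 C5 E5

Written C4 on the Bb soprano saxophone sounds as Bb3, a major second lower; apply that shift to every note.
G5 -> F5
C#5 -> B4
E#4 -> D#4
F#4 -> E4
D#5 -> C#5
Bb4 -> Ab4
D5 -> C5
F#5 -> E5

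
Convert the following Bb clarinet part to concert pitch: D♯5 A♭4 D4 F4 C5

C#5 Gb4 C4 Eb4 Bb4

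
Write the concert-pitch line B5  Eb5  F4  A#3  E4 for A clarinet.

D6 Gb5 Ab4 C#4 G4

Written C4 sounds as A3 on the A clarinet, so concert pitches are written a minor third up.
B5 to D6
Eb5 to Gb5
F4 to Ab4
A#3 to C#4
E4 to G4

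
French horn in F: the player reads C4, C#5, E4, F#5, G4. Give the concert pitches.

F3 F#4 A3 B4 C4

The French horn in F sounds a perfect fifth below written, so transpose each written note down a perfect fifth.
C4 -> F3
C#5 -> F#4
E4 -> A3
F#5 -> B4
G4 -> C4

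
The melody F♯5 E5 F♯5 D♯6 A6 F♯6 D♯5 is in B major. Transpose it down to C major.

B major to C major down is a major seventh, so every note moves down by that interval.
F#5 becomes G4
E5 becomes F4
F#5 becomes G4
D#6 becomes E5
A6 becomes Bb5
F#6 becomes G5
D#5 becomes E4

G4 F4 G4 E5 Bb5 G5 E4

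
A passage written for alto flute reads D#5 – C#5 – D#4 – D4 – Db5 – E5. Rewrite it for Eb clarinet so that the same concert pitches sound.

First find concert pitch: the alto flute sounds a perfect fourth below written, so D#5 C#5 D#4 D4 Db5 E5 sounds A#4 G#4 A#3 A3 Ab4 B4.
Then write for Eb clarinet: it sounds a minor third above written, so the part must be a minor third below concert.
A#4 → F##4
G#4 → E#4
A#3 → F##3
A3 → F#3
Ab4 → F4
B4 → G#4

F##4 E#4 F##3 F#3 F4 G#4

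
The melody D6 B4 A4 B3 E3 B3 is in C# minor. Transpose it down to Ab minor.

Bbb5 Gb4 Fb4 Gb3 Cb3 Gb3

C# minor to Ab minor down is an augmented third, so every note moves down by that interval.
D6 to Bbb5
B4 to Gb4
A4 to Fb4
B3 to Gb3
E3 to Cb3
B3 to Gb3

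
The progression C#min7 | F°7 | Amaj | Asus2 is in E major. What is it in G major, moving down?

Emin7 Ab°7 Cmaj Csus2

E major down to G major is a major sixth; each chord root moves by that interval while the quality stays the same.
C#min7: root C# down a major sixth → E, giving Emin7.
F°7: root F down a major sixth → Ab, giving Ab°7.
Amaj: root A down a major sixth → C, giving Cmaj.
Asus2: root A down a major sixth → C, giving Csus2.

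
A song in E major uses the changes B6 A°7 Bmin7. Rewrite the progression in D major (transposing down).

A6 G°7 Amin7

E major down to D major is a major second; each chord root moves by that interval while the quality stays the same.
B6: root B down a major second → A, giving A6.
A°7: root A down a major second → G, giving G°7.
Bmin7: root B down a major second → A, giving Amin7.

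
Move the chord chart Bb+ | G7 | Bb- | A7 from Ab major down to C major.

D+ B7 D- C#7

Ab major down to C major is a minor sixth; each chord root moves by that interval while the quality stays the same.
Bb+: root Bb down a minor sixth → D, giving D+.
G7: root G down a minor sixth → B, giving B7.
Bb-: root Bb down a minor sixth → D, giving D-.
A7: root A down a minor sixth → C#, giving C#7.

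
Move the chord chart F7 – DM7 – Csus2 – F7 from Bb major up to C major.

G7 EM7 Dsus2 G7

Bb major up to C major is a major second; each chord root moves by that interval while the quality stays the same.
F7: root F up a major second → G, giving G7.
DM7: root D up a major second → E, giving EM7.
Csus2: root C up a major second → D, giving Dsus2.
F7: root F up a major second → G, giving G7.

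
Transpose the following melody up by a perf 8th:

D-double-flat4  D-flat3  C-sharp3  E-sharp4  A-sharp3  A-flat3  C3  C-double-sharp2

Dbb4 → Dbb5
Db3 → Db4
C#3 → C#4
E#4 → E#5
A#3 → A#4
Ab3 → Ab4
C3 → C4
C##2 → C##3

Dbb5 Db4 C#4 E#5 A#4 Ab4 C4 C##3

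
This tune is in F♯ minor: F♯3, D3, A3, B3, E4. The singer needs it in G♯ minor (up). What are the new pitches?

From F♯ up to G♯ is a major second; apply that to each pitch.
F#3 to G#3
D3 to E3
A3 to B3
B3 to C#4
E4 to F#4

G#3 E3 B3 C#4 F#4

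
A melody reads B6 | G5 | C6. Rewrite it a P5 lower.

E6 C5 F5

B6 to E6
G5 to C5
C6 to F5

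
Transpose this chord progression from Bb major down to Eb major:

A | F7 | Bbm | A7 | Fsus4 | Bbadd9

D Bb7 Ebm D7 Bbsus4 Ebadd9

Bb major down to Eb major is a perfect fifth; each chord root moves by that interval while the quality stays the same.
A: root A down a perfect fifth → D, giving D.
F7: root F down a perfect fifth → Bb, giving Bb7.
Bbm: root Bb down a perfect fifth → Eb, giving Ebm.
A7: root A down a perfect fifth → D, giving D7.
Fsus4: root F down a perfect fifth → Bb, giving Bbsus4.
Bbadd9: root Bb down a perfect fifth → Eb, giving Ebadd9.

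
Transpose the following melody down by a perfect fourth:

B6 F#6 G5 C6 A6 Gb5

F#6 C#6 D5 G5 E6 Db5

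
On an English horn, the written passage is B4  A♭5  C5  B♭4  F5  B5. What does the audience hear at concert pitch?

E4 Db5 F4 Eb4 Bb4 E5

The English horn sounds a perfect fifth below written, so transpose each written note down a perfect fifth.
B4 → E4
Ab5 → Db5
C5 → F4
Bb4 → Eb4
F5 → Bb4
B5 → E5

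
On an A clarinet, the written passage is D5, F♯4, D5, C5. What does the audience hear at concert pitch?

B4 D#4 B4 A4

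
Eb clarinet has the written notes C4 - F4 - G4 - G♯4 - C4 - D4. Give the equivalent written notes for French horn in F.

Bb4 Eb5 F5 F#5 Bb4 C5

First find concert pitch: the Eb clarinet sounds a minor third above written, so C4 F4 G4 G♯4 C4 D4 sounds Eb4 Ab4 Bb4 B4 Eb4 F4.
Then write for French horn in F: it sounds a perfect fifth below written, so the part must be a perfect fifth above concert.
Eb4 → Bb4
Ab4 → Eb5
Bb4 → F5
B4 → F#5
Eb4 → Bb4
F4 → C5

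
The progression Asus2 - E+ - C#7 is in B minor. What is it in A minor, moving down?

Gsus2 D+ B7

B minor down to A minor is a major second; each chord root moves by that interval while the quality stays the same.
Asus2: root A down a major second → G, giving Gsus2.
E+: root E down a major second → D, giving D+.
C#7: root C# down a major second → B, giving B7.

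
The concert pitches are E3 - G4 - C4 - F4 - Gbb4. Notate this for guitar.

E4 G5 C5 F5 Gbb5

The guitar sounds a perfect octave below written, so the written part must be a perfect octave above concert — transpose each note up.
E3 -> E4
G4 -> G5
C4 -> C5
F4 -> F5
Gbb4 -> Gbb5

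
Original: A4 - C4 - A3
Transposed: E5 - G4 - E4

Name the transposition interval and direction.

up a perfect fifth

From A4 to E5 is 5 letter names — a fifth of some quality.
A4 to E5 is 7 semitones, which makes it a perfect fifth; the second version is higher, so the direction is up.
Checking another pair — A3 → E4 — gives the same interval.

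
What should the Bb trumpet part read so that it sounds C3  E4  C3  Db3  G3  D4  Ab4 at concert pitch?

D3 F#4 D3 Eb3 A3 E4 Bb4

The Bb trumpet sounds a major second below written, so the written part must be a major second above concert — transpose each note up.
C3 becomes D3
E4 becomes F#4
C3 becomes D3
Db3 becomes Eb3
G3 becomes A3
D4 becomes E4
Ab4 becomes Bb4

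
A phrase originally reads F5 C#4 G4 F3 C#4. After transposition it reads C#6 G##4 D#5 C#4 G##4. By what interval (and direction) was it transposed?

up an augmented fifth

Take the first pair: F5 → C#6. F to C spans 5 letter names, so the interval is some kind of fifth.
F5 to C#6 is 8 semitones, which makes it an augmented fifth; the second version is higher, so the direction is up.
Checking another pair — C#4 → G##4 — gives the same interval.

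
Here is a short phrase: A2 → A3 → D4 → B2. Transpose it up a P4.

A2 gives D3
A3 gives D4
D4 gives G4
B2 gives E3

D3 D4 G4 E3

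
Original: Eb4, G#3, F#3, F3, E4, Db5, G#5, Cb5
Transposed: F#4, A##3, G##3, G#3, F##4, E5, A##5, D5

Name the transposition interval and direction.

up an augmented second

Take the first pair: Eb4 → F#4. E to F spans 2 letter names, so the interval is some kind of second.
Eb4 to F#4 is 3 semitones, which makes it an augmented second; the second version is higher, so the direction is up.
Checking another pair — Cb5 → D5 — gives the same interval.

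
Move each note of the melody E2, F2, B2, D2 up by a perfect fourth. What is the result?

A2 Bb2 E3 G2

E2: a fourth up reaches A, and 5 semitones makes it A2.
F2: a fourth up reaches B, and 5 semitones makes it Bb2.
A perfect fourth up from B2 gives E3.
D2 up a perfect fourth is G2.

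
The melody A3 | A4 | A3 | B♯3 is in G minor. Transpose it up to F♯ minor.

G#4 G#5 G#4 A##4

From G up to F♯ is a major seventh; apply that to each pitch.
A3 becomes G#4
A4 becomes G#5
A3 becomes G#4
B#3 becomes A##4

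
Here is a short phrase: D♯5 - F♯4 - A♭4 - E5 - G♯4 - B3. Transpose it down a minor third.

B#4 D#4 F4 C#5 E#4 G#3

D#5: a third down reaches B, and 3 semitones makes it B#4.
A minor third down from F#4 gives D#4.
Ab4: a third down reaches F, and 3 semitones makes it F4.
E5 down a minor third is C#5.
G#4: a third down reaches E, and 3 semitones makes it E#4.
B3: a third down reaches G, and 3 semitones makes it G#3.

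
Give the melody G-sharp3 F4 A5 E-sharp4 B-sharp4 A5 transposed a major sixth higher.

E#4 D5 F#6 C##5 G##5 F#6

G#3 → E#4
F4 → D5
A5 → F#6
E#4 → C##5
B#4 → G##5
A5 → F#6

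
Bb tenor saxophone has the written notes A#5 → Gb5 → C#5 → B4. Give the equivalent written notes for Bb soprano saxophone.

A#4 Gb4 C#4 B3

First find concert pitch: the Bb tenor saxophone sounds a major ninth below written, so A#5 Gb5 C#5 B4 sounds G#4 Fb4 B3 A3.
Then write for Bb soprano saxophone: it sounds a major second below written, so the part must be a major second above concert.
G#4 → A#4
Fb4 → Gb4
B3 → C#4
A3 → B3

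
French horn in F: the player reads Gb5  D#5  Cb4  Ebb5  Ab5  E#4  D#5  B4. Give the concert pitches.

Cb5 G#4 Fb3 Abb4 Db5 A#3 G#4 E4

The French horn in F sounds a perfect fifth below written, so transpose each written note down a perfect fifth.
Gb5 to Cb5
D#5 to G#4
Cb4 to Fb3
Ebb5 to Abb4
Ab5 to Db5
E#4 to A#3
D#5 to G#4
B4 to E4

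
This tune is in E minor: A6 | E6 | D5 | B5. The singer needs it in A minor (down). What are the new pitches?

E minor to A minor down is a perfect fifth, so every note moves down by that interval.
A6 becomes D6
E6 becomes A5
D5 becomes G4
B5 becomes E5

D6 A5 G4 E5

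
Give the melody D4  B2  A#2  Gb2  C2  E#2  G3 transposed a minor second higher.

Eb4 C3 B2 Abb2 Db2 F#2 Ab3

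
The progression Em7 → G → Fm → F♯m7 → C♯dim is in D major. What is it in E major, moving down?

F#m7 A Gm G#m7 D#dim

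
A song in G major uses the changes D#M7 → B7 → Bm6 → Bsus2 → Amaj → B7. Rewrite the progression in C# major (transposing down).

G##M7 E#7 E#m6 E#sus2 D#maj E#7

G major down to C# major is a diminished fifth; each chord root moves by that interval while the quality stays the same.
D#M7: root D# down a diminished fifth → G##, giving G##M7.
B7: root B down a diminished fifth → E#, giving E#7.
Bm6: root B down a diminished fifth → E#, giving E#m6.
Bsus2: root B down a diminished fifth → E#, giving E#sus2.
Amaj: root A down a diminished fifth → D#, giving D#maj.
B7: root B down a diminished fifth → E#, giving E#7.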